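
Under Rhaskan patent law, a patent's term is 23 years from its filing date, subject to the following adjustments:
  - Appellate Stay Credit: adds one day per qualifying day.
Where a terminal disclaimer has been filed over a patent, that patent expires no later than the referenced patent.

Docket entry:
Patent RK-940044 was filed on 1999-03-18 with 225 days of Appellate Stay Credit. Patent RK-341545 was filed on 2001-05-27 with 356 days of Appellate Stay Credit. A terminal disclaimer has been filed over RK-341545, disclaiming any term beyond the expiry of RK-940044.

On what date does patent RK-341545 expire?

October 29, 2022

Natural term of RK-341545:
  Base: filing + 23 years → 27 May 2024.
  Appellate Stay Credit: +356 days → 18 May 2025.
Expiry of referenced patent RK-940044:
  Base: filing + 23 years → 18 March 2022.
  Appellate Stay Credit: +225 days → 29 October 2022.
Terminal disclaimer: RK-341545 expires on the earlier of 18 May 2025 and 29 October 2022.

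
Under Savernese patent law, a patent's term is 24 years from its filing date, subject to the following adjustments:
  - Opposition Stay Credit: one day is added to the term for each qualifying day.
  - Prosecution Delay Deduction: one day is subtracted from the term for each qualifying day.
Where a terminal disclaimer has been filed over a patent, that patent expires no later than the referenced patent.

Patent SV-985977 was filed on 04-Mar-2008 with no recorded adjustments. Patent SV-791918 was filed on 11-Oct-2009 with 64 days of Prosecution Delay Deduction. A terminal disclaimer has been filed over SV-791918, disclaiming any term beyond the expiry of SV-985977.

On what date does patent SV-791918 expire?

Natural term of SV-791918:
  Base: filing + 24 years → 11 October 2033.
  Prosecution Delay Deduction: −64 days → 8 August 2033.
Expiry of referenced patent SV-985977:
  Base: filing + 24 years → 4 March 2032.
Terminal disclaimer: SV-791918 expires on the earlier of 8 August 2033 and 4 March 2032.

2032-03-04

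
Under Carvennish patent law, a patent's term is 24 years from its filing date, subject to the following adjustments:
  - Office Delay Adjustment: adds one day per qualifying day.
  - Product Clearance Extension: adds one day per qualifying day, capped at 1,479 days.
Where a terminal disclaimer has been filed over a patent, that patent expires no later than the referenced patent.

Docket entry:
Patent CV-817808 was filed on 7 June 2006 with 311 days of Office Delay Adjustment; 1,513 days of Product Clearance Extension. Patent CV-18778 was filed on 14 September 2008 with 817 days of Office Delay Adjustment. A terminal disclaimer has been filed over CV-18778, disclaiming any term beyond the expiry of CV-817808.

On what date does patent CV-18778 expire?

Natural term of CV-18778:
  Base: filing + 24 years → 14 September 2032.
  Office Delay Adjustment: +817 days → 10 December 2034.
Expiry of referenced patent CV-817808:
  Base: filing + 24 years → 7 June 2030.
  Office Delay Adjustment: +311 days → 14 April 2031.
  Product Clearance Extension: 1513 days claimed exceeds the 1479-day cap, so +1479 days → 2 May 2035.
Terminal disclaimer: CV-18778 expires on the earlier of 10 December 2034 and 2 May 2035.

2034-12-10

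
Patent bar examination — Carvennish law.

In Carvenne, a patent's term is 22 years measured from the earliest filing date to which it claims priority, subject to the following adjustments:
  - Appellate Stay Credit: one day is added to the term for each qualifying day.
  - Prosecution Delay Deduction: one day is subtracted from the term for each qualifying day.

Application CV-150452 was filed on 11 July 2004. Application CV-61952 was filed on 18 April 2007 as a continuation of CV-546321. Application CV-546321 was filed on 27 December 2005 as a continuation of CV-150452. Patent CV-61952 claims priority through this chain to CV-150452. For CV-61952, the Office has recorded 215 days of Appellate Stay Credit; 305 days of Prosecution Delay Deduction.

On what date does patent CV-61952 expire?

April 12, 2026

Earliest priority filing: 11 July 2004.
Base term: 11 July 2004 + 22 years → 11 July 2026.
Appellate Stay Credit: +215 days → 11 February 2027.
Prosecution Delay Deduction: −305 days → 12 April 2026.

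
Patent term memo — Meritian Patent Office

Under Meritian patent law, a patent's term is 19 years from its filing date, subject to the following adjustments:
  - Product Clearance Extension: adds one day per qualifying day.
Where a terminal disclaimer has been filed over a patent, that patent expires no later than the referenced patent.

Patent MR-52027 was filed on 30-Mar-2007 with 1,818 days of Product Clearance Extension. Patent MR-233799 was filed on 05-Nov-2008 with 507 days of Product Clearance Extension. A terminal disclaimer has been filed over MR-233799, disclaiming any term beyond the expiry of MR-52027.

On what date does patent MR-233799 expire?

Natural term of MR-233799:
  Base: filing + 19 years → 5 November 2027.
  Product Clearance Extension: +507 days → 26 March 2029.
Expiry of referenced patent MR-52027:
  Base: filing + 19 years → 30 March 2026.
  Product Clearance Extension: +1818 days → 22 March 2031.
Terminal disclaimer: MR-233799 expires on the earlier of 26 March 2029 and 22 March 2031.

2029-03-26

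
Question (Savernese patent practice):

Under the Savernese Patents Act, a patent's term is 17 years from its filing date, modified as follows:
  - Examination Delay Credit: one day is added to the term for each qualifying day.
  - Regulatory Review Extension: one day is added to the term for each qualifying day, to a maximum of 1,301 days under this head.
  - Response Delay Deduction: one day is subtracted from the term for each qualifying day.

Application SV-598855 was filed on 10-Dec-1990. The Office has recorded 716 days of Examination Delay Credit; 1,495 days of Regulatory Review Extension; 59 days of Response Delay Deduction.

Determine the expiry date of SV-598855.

April 20, 2013

Base term: filing date + 17 years → 10 December 2007.
Examination Delay Credit: +716 days → 25 November 2009.
Regulatory Review Extension: 1495 days claimed exceeds the 1301-day cap, so +1301 days → 18 June 2013.
Response Delay Deduction: −59 days → 20 April 2013.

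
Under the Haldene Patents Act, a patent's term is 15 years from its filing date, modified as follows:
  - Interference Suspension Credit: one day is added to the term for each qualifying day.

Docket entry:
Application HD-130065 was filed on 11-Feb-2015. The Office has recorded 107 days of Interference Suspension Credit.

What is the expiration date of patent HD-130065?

Base term: filing date + 15 years → 11 February 2030.
Interference Suspension Credit: +107 days → 29 May 2030.

May 29, 2030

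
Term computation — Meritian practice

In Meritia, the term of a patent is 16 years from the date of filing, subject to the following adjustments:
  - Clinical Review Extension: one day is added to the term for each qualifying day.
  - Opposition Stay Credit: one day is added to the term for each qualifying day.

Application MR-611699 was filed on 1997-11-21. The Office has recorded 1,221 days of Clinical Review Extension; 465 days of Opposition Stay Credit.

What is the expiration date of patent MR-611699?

Base term: filing date + 16 years → 21 November 2013.
Clinical Review Extension: +1221 days → 26 March 2017.
Opposition Stay Credit: +465 days → 4 July 2018.

2018-07-04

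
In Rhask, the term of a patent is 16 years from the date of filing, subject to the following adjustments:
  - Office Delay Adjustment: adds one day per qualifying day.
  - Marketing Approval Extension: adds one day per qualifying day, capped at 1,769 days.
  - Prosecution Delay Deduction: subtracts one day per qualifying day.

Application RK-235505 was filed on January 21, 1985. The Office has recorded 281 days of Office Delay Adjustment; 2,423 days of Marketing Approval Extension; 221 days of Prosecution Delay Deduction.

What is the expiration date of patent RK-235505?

Base term: filing date + 16 years → 21 January 2001.
Office Delay Adjustment: +281 days → 29 October 2001.
Marketing Approval Extension: 2423 days claimed exceeds the 1769-day cap, so +1769 days → 2 September 2006.
Prosecution Delay Deduction: −221 days → 24 January 2006.

2006-01-24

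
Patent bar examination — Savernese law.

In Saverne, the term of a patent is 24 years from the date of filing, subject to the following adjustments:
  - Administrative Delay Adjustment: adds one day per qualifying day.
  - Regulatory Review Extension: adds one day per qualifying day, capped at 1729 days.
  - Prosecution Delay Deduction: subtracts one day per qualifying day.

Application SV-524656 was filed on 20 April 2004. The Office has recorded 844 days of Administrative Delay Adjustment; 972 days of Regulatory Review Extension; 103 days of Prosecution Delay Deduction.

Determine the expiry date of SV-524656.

Base term: filing date + 24 years → 20 April 2028.
Administrative Delay Adjustment: +844 days → 12 August 2030.
Regulatory Review Extension: 972 days (within the 1729-day cap) → +972 days → 10 April 2033.
Prosecution Delay Deduction: −103 days → 28 December 2032.

2032-12-28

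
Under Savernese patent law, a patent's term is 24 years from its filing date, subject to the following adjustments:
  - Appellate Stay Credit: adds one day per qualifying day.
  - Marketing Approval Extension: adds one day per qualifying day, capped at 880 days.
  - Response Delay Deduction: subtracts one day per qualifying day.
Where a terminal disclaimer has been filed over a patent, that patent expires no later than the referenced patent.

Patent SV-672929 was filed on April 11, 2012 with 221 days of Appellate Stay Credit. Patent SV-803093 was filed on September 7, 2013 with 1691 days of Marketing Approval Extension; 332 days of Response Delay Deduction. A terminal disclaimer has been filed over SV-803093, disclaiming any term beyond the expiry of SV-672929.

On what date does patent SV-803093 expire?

November 18, 2036

Natural term of SV-803093:
  Base: filing + 24 years → 7 September 2037.
  Marketing Approval Extension: 1691 days claimed exceeds the 880-day cap, so +880 days → 4 February 2040.
  Response Delay Deduction: −332 days → 9 March 2039.
Expiry of referenced patent SV-672929:
  Base: filing + 24 years → 11 April 2036.
  Appellate Stay Credit: +221 days → 18 November 2036.
Terminal disclaimer: SV-803093 expires on the earlier of 9 March 2039 and 18 November 2036.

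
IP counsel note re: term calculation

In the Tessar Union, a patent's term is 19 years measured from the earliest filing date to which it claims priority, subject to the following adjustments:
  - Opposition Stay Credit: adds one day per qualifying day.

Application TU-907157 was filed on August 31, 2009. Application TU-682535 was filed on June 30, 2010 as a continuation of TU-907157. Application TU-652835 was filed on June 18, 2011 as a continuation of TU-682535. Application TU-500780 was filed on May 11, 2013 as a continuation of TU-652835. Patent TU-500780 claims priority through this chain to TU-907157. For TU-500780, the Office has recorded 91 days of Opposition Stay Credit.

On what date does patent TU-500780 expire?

Earliest priority filing: 31 August 2009.
Base term: 31 August 2009 + 19 years → 31 August 2028.
Opposition Stay Credit: +91 days → 30 November 2028.

November 30, 2028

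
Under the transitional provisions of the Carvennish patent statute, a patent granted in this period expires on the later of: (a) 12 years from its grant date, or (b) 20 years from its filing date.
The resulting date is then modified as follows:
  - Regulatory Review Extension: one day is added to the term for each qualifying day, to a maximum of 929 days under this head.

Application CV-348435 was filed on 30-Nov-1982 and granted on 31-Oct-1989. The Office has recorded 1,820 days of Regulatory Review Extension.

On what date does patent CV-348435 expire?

June 16, 2005

(a) grant + 12 years → 31 October 2001.
(b) filing + 20 years → 30 November 2002.
Later of the two: 30 November 2002.
Regulatory Review Extension: 1820 days claimed exceeds the 929-day cap, so +929 days → 16 June 2005.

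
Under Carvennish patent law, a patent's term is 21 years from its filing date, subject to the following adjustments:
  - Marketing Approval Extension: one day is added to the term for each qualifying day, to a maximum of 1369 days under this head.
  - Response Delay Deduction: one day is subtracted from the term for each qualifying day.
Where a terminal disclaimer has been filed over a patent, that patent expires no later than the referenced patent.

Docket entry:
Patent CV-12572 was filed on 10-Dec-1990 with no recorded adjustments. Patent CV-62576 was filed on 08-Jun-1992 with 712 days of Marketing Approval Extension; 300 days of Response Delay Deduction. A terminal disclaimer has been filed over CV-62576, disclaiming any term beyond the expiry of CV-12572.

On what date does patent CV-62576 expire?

2011-12-10

Natural term of CV-62576:
  Base: filing + 21 years → 8 June 2013.
  Marketing Approval Extension: 712 days (within the 1369-day cap) → +712 days → 21 May 2015.
  Response Delay Deduction: −300 days → 25 July 2014.
Expiry of referenced patent CV-12572:
  Base: filing + 21 years → 10 December 2011.
Terminal disclaimer: CV-62576 expires on the earlier of 25 July 2014 and 10 December 2011.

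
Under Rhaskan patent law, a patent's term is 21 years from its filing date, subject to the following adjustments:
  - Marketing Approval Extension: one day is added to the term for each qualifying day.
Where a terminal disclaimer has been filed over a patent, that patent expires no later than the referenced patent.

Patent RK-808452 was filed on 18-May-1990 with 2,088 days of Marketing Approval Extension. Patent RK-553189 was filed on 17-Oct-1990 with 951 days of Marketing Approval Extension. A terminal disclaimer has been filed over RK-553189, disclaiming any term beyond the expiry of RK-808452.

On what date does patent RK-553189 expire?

2014-05-25

Natural term of RK-553189:
  Base: filing + 21 years → 17 October 2011.
  Marketing Approval Extension: +951 days → 25 May 2014.
Expiry of referenced patent RK-808452:
  Base: filing + 21 years → 18 May 2011.
  Marketing Approval Extension: +2088 days → 3 February 2017.
Terminal disclaimer: RK-553189 expires on the earlier of 25 May 2014 and 3 February 2017.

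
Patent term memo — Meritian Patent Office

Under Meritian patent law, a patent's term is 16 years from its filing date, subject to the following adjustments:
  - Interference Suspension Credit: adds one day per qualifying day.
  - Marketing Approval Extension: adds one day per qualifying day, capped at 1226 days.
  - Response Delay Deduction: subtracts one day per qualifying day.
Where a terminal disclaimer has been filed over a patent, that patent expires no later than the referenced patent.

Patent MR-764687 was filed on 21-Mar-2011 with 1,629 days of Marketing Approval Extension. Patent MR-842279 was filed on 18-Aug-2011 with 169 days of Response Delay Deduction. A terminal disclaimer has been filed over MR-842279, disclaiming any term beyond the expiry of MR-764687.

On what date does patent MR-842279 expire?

March 2, 2027

Natural term of MR-842279:
  Base: filing + 16 years → 18 August 2027.
  Response Delay Deduction: −169 days → 2 March 2027.
Expiry of referenced patent MR-764687:
  Base: filing + 16 years → 21 March 2027.
  Marketing Approval Extension: 1629 days claimed exceeds the 1226-day cap, so +1226 days → 29 July 2030.
Terminal disclaimer: MR-842279 expires on the earlier of 2 March 2027 and 29 July 2030.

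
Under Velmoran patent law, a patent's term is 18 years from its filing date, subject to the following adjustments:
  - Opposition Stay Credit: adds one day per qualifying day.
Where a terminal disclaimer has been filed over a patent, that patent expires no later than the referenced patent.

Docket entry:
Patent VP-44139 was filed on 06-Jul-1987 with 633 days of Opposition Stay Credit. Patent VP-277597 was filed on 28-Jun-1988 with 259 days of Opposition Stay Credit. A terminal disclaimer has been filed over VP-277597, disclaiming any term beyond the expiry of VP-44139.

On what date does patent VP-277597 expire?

2007-03-14

Natural term of VP-277597:
  Base: filing + 18 years → 28 June 2006.
  Opposition Stay Credit: +259 days → 14 March 2007.
Expiry of referenced patent VP-44139:
  Base: filing + 18 years → 6 July 2005.
  Opposition Stay Credit: +633 days → 31 March 2007.
Terminal disclaimer: VP-277597 expires on the earlier of 14 March 2007 and 31 March 2007.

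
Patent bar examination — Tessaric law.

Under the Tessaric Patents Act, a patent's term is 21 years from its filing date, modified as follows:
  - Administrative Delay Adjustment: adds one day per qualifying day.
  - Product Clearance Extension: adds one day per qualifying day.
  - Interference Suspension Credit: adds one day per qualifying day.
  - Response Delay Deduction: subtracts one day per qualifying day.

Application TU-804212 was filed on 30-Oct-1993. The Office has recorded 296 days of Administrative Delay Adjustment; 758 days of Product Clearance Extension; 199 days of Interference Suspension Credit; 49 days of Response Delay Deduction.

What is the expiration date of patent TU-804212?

2018-02-15

Base term: filing date + 21 years → 30 October 2014.
Administrative Delay Adjustment: +296 days → 22 August 2015.
Product Clearance Extension: +758 days → 18 September 2017.
Interference Suspension Credit: +199 days → 5 April 2018.
Response Delay Deduction: −49 days → 15 February 2018.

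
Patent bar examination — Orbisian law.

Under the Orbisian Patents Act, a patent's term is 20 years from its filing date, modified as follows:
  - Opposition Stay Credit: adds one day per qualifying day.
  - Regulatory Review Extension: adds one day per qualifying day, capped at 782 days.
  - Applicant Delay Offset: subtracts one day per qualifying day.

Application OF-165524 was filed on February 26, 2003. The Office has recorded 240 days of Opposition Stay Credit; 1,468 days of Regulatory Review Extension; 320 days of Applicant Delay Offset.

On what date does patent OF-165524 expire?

January 28, 2025

Base term: filing date + 20 years → 26 February 2023.
Opposition Stay Credit: +240 days → 24 October 2023.
Regulatory Review Extension: 1468 days claimed exceeds the 782-day cap, so +782 days → 14 December 2025.
Applicant Delay Offset: −320 days → 28 January 2025.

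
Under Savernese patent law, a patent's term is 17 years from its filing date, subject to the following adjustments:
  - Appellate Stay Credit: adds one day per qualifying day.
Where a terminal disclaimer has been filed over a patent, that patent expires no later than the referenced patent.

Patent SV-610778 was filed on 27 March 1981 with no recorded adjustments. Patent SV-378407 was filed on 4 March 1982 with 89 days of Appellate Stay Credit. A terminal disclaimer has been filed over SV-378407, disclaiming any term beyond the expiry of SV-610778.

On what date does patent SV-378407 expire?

March 27, 1998

Natural term of SV-378407:
  Base: filing + 17 years → 4 March 1999.
  Appellate Stay Credit: +89 days → 1 June 1999.
Expiry of referenced patent SV-610778:
  Base: filing + 17 years → 27 March 1998.
Terminal disclaimer: SV-378407 expires on the earlier of 1 June 1999 and 27 March 1998.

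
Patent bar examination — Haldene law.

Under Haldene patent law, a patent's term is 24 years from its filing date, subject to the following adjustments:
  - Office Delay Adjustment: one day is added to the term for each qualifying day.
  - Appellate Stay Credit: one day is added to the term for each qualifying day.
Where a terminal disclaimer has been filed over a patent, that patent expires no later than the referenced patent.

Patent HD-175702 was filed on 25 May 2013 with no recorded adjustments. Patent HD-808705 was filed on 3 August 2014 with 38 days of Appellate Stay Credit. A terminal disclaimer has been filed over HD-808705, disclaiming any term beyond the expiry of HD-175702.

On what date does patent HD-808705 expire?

2037-05-25

Natural term of HD-808705:
  Base: filing + 24 years → 3 August 2038.
  Appellate Stay Credit: +38 days → 10 September 2038.
Expiry of referenced patent HD-175702:
  Base: filing + 24 years → 25 May 2037.
Terminal disclaimer: HD-808705 expires on the earlier of 10 September 2038 and 25 May 2037.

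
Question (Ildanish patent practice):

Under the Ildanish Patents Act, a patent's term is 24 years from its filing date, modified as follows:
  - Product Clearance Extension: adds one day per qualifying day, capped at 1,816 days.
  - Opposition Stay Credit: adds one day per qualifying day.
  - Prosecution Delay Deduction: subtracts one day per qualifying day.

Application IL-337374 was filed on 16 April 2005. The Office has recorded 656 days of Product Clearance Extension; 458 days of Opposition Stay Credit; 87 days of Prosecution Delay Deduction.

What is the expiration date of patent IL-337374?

Base term: filing date + 24 years → 16 April 2029.
Product Clearance Extension: 656 days (within the 1816-day cap) → +656 days → 1 February 2031.
Opposition Stay Credit: +458 days → 4 May 2032.
Prosecution Delay Deduction: −87 days → 7 February 2032.

2032-02-07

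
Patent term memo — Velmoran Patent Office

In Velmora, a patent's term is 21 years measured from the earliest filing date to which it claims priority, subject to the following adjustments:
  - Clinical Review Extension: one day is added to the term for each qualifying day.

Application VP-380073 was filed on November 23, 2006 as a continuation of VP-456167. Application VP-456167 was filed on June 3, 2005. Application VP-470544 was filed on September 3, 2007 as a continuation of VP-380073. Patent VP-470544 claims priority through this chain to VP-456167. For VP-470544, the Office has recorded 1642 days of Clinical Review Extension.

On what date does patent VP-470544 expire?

Earliest priority filing: 3 June 2005.
Base term: 3 June 2005 + 21 years → 3 June 2026.
Clinical Review Extension: +1642 days → 1 December 2030.

2030-12-01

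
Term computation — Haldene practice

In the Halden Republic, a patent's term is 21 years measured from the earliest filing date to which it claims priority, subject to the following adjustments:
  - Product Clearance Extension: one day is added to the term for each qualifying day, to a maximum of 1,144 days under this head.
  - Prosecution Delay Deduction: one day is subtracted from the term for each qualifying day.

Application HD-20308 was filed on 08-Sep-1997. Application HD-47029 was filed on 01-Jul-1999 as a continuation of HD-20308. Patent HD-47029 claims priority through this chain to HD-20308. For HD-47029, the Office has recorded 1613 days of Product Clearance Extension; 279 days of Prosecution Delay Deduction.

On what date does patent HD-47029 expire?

January 20, 2021

Earliest priority filing: 8 September 1997.
Base term: 8 September 1997 + 21 years → 8 September 2018.
Product Clearance Extension: 1613 days claimed exceeds the 1144-day cap, so +1144 days → 26 October 2021.
Prosecution Delay Deduction: −279 days → 20 January 2021.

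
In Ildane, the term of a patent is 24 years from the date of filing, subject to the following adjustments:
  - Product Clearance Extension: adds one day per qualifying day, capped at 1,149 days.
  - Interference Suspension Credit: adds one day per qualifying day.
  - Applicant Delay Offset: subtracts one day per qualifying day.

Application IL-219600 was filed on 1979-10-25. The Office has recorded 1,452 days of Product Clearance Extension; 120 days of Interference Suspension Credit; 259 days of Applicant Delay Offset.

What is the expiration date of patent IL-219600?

Base term: filing date + 24 years → 25 October 2003.
Product Clearance Extension: 1452 days claimed exceeds the 1149-day cap, so +1149 days → 17 December 2006.
Interference Suspension Credit: +120 days → 16 April 2007.
Applicant Delay Offset: −259 days → 31 July 2006.

July 31, 2006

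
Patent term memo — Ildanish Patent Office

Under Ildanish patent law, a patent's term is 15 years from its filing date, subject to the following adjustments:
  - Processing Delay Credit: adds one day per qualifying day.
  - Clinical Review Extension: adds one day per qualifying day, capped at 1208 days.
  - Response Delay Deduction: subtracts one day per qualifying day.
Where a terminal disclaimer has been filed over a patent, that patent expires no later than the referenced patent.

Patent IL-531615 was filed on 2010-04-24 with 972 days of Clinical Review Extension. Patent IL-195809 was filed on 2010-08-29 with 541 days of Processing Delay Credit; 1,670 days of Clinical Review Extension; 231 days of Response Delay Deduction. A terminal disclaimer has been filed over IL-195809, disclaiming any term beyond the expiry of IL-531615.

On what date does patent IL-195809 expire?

December 22, 2027

Natural term of IL-195809:
  Base: filing + 15 years → 29 August 2025.
  Processing Delay Credit: +541 days → 21 February 2027.
  Clinical Review Extension: 1670 days claimed exceeds the 1208-day cap, so +1208 days → 13 June 2030.
  Response Delay Deduction: −231 days → 25 October 2029.
Expiry of referenced patent IL-531615:
  Base: filing + 15 years → 24 April 2025.
  Clinical Review Extension: 972 days (within the 1208-day cap) → +972 days → 22 December 2027.
Terminal disclaimer: IL-195809 expires on the earlier of 25 October 2029 and 22 December 2027.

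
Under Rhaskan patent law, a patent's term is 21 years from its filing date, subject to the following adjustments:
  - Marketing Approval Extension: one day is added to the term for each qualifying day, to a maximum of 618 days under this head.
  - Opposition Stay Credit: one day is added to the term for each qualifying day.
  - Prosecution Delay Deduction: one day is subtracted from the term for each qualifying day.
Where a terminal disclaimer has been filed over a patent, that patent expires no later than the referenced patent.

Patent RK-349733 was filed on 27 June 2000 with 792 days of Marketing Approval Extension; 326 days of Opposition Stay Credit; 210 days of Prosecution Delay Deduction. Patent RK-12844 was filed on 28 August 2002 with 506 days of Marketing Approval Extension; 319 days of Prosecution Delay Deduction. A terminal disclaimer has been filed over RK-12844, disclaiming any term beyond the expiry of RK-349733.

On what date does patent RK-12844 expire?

Natural term of RK-12844:
  Base: filing + 21 years → 28 August 2023.
  Marketing Approval Extension: 506 days (within the 618-day cap) → +506 days → 15 January 2025.
  Prosecution Delay Deduction: −319 days → 2 March 2024.
Expiry of referenced patent RK-349733:
  Base: filing + 21 years → 27 June 2021.
  Marketing Approval Extension: 792 days claimed exceeds the 618-day cap, so +618 days → 7 March 2023.
  Opposition Stay Credit: +326 days → 27 January 2024.
  Prosecution Delay Deduction: −210 days → 1 July 2023.
Terminal disclaimer: RK-12844 expires on the earlier of 2 March 2024 and 1 July 2023.

July 1, 2023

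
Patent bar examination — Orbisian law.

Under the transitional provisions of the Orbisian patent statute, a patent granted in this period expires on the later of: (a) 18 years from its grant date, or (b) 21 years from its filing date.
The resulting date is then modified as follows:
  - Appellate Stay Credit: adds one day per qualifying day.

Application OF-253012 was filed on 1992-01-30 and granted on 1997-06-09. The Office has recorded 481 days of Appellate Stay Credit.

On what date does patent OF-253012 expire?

2016-10-02

(a) grant + 18 years → 9 June 2015.
(b) filing + 21 years → 30 January 2013.
Later of the two: 9 June 2015.
Appellate Stay Credit: +481 days → 2 October 2016.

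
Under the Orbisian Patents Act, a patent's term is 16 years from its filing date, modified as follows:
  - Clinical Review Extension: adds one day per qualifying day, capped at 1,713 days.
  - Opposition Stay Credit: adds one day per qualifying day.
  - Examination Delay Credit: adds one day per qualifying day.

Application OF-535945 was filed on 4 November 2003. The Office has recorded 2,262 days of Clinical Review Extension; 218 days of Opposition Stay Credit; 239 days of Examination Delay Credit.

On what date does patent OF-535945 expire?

Base term: filing date + 16 years → 4 November 2019.
Clinical Review Extension: 2262 days claimed exceeds the 1713-day cap, so +1713 days → 13 July 2024.
Opposition Stay Credit: +218 days → 16 February 2025.
Examination Delay Credit: +239 days → 13 October 2025.

October 13, 2025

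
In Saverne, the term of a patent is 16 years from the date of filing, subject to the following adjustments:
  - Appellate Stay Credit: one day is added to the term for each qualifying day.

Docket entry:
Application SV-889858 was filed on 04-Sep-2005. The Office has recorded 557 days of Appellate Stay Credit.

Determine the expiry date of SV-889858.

Base term: filing date + 16 years → 4 September 2021.
Appellate Stay Credit: +557 days → 15 March 2023.

March 15, 2023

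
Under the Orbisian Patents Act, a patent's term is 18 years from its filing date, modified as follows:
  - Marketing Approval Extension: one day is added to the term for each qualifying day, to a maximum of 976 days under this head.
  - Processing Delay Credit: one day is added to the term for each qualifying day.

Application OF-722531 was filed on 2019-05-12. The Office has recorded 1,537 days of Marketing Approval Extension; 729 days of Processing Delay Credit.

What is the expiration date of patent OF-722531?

Base term: filing date + 18 years → 12 May 2037.
Marketing Approval Extension: 1537 days claimed exceeds the 976-day cap, so +976 days → 13 January 2040.
Processing Delay Credit: +729 days → 11 January 2042.

January 11, 2042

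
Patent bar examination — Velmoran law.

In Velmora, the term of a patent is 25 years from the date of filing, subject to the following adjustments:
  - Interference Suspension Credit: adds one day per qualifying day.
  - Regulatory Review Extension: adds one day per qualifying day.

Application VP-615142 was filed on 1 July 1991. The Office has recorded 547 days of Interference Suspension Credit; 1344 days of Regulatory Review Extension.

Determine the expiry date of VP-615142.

Base term: filing date + 25 years → 1 July 2016.
Interference Suspension Credit: +547 days → 30 December 2017.
Regulatory Review Extension: +1344 days → 4 September 2021.

September 4, 2021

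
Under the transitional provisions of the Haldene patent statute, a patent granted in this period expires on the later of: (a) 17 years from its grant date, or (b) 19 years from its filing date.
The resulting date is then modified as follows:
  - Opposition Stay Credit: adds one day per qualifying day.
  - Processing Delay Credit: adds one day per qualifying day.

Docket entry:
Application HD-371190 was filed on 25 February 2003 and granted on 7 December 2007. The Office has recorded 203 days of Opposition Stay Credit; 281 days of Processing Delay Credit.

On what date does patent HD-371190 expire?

2026-04-05

(a) grant + 17 years → 7 December 2024.
(b) filing + 19 years → 25 February 2022.
Later of the two: 7 December 2024.
Opposition Stay Credit: +203 days → 28 June 2025.
Processing Delay Credit: +281 days → 5 April 2026.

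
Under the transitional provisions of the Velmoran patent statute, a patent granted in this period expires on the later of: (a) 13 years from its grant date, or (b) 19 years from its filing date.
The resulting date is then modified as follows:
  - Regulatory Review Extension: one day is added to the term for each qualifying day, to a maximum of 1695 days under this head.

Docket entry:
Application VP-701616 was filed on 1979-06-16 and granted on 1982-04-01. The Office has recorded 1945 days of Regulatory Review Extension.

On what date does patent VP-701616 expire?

February 5, 2003

(a) grant + 13 years → 1 April 1995.
(b) filing + 19 years → 16 June 1998.
Later of the two: 16 June 1998.
Regulatory Review Extension: 1945 days claimed exceeds the 1695-day cap, so +1695 days → 5 February 2003.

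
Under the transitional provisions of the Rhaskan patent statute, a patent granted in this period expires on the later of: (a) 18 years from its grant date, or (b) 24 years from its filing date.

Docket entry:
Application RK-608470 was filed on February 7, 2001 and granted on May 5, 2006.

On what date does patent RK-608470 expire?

2025-02-07

(a) grant + 18 years → 5 May 2024.
(b) filing + 24 years → 7 February 2025.
Later of the two: 7 February 2025.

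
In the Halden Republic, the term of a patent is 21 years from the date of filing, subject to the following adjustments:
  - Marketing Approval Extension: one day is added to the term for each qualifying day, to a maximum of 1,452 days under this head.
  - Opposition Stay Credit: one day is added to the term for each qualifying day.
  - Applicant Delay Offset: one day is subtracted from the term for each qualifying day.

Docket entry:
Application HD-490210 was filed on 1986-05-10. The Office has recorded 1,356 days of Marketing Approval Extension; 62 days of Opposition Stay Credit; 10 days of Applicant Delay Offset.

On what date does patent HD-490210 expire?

2011-03-18

Base term: filing date + 21 years → 10 May 2007.
Marketing Approval Extension: 1356 days (within the 1452-day cap) → +1356 days → 25 January 2011.
Opposition Stay Credit: +62 days → 28 March 2011.
Applicant Delay Offset: −10 days → 18 March 2011.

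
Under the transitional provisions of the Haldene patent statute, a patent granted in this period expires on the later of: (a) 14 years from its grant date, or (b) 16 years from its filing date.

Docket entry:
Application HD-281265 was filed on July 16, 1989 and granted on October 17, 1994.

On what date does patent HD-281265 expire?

October 17, 2008

(a) grant + 14 years → 17 October 2008.
(b) filing + 16 years → 16 July 2005.
Later of the two: 17 October 2008.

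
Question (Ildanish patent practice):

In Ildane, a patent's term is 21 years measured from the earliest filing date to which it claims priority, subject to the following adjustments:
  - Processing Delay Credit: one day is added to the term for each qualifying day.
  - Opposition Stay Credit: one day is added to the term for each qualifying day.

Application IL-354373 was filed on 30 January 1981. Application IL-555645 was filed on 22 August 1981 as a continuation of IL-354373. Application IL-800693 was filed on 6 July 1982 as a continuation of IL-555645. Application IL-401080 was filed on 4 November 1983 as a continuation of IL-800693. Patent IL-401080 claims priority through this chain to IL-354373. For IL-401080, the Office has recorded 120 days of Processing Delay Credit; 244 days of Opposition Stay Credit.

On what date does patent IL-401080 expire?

January 29, 2003

Earliest priority filing: 30 January 1981.
Base term: 30 January 1981 + 21 years → 30 January 2002.
Processing Delay Credit: +120 days → 30 May 2002.
Opposition Stay Credit: +244 days → 29 January 2003.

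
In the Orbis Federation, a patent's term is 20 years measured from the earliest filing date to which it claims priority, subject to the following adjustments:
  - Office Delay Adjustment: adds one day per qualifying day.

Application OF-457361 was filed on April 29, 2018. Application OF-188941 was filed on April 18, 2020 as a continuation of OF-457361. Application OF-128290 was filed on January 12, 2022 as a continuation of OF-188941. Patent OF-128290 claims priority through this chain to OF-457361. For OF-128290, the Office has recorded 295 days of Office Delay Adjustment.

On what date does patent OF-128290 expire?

Earliest priority filing: 29 April 2018.
Base term: 29 April 2018 + 20 years → 29 April 2038.
Office Delay Adjustment: +295 days → 18 February 2039.

February 18, 2039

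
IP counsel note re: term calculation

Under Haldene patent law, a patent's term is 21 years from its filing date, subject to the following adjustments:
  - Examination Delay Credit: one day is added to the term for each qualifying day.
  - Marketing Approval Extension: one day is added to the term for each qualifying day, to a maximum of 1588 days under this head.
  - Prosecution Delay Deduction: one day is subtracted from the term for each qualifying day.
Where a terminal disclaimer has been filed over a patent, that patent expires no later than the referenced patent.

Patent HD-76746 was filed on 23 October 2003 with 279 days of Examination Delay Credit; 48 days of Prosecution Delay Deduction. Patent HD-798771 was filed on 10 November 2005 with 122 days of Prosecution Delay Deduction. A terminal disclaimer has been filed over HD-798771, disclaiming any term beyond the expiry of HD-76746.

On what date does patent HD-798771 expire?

2025-06-11

Natural term of HD-798771:
  Base: filing + 21 years → 10 November 2026.
  Prosecution Delay Deduction: −122 days → 11 July 2026.
Expiry of referenced patent HD-76746:
  Base: filing + 21 years → 23 October 2024.
  Examination Delay Credit: +279 days → 29 July 2025.
  Prosecution Delay Deduction: −48 days → 11 June 2025.
Terminal disclaimer: HD-798771 expires on the earlier of 11 July 2026 and 11 June 2025.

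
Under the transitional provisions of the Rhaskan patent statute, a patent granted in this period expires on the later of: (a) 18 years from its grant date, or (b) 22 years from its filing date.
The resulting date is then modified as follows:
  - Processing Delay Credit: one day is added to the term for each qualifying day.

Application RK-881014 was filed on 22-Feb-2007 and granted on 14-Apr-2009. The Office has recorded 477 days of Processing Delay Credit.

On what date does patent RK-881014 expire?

2030-06-14

(a) grant + 18 years → 14 April 2027.
(b) filing + 22 years → 22 February 2029.
Later of the two: 22 February 2029.
Processing Delay Credit: +477 days → 14 June 2030.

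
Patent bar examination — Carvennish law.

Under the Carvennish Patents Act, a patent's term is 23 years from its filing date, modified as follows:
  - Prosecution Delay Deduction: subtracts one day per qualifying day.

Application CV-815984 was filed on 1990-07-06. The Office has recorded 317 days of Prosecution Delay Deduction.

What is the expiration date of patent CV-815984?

Base term: filing date + 23 years → 6 July 2013.
Prosecution Delay Deduction: −317 days → 23 August 2012.

August 23, 2012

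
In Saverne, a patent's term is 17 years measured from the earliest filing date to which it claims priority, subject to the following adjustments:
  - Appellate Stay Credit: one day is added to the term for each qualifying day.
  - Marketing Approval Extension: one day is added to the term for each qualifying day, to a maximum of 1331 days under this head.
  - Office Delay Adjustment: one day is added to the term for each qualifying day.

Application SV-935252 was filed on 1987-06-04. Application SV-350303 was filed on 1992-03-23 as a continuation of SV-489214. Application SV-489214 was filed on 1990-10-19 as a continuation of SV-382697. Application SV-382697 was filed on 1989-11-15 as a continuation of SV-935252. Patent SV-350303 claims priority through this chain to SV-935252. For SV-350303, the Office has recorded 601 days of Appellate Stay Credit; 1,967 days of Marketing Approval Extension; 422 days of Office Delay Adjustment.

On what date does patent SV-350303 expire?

November 14, 2010

Earliest priority filing: 4 June 1987.
Base term: 4 June 1987 + 17 years → 4 June 2004.
Appellate Stay Credit: +601 days → 26 January 2006.
Marketing Approval Extension: 1967 days claimed exceeds the 1331-day cap, so +1331 days → 18 September 2009.
Office Delay Adjustment: +422 days → 14 November 2010.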